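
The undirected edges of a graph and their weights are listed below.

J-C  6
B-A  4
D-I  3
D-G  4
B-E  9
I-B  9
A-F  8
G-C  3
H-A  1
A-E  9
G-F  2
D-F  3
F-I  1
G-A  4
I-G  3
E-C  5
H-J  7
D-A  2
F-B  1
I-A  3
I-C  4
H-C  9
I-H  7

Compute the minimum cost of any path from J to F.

Enumerating some paths:
J - H - A - I - F: 7+1+3+1 = 12
J - C - G - F: 6+3+2 = 11
The minimum is 11 via J - C - G - F.

11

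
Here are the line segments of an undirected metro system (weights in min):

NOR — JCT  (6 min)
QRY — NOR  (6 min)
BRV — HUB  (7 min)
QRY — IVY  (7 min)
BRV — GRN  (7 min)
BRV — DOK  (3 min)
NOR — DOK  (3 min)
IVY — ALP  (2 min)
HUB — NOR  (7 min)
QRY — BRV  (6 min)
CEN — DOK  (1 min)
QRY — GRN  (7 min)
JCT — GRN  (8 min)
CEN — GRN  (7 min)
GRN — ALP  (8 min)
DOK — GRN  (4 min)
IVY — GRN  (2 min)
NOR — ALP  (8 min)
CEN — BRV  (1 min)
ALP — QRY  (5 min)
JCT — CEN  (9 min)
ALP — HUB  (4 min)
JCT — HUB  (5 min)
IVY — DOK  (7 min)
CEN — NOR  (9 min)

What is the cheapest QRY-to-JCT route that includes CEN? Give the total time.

Shortest QRY→CEN: QRY → BRV → CEN = 7
Shortest CEN→JCT: CEN → JCT = 9
Total via CEN: 7 + 9 = 16 min.

16 min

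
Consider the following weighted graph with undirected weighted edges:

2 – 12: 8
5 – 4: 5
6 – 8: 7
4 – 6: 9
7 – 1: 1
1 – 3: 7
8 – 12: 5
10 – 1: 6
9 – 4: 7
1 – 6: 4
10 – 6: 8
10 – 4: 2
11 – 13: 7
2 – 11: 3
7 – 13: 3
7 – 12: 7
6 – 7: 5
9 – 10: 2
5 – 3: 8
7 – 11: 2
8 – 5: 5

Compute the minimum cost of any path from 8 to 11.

Settle nodes by increasing distance from 8:
8: 0
5: 5  (via 8)
12: 5  (via 8)
6: 7  (via 8)
4: 10  (via 5)
1: 11  (via 6)
7: 12  (via 12)
10: 12  (via 4)
2: 13  (via 12)
3: 13  (via 5)
9: 14  (via 10)
11: 14  (via 7)
Shortest route: 8 → 12 → 7 → 11 = 14.

14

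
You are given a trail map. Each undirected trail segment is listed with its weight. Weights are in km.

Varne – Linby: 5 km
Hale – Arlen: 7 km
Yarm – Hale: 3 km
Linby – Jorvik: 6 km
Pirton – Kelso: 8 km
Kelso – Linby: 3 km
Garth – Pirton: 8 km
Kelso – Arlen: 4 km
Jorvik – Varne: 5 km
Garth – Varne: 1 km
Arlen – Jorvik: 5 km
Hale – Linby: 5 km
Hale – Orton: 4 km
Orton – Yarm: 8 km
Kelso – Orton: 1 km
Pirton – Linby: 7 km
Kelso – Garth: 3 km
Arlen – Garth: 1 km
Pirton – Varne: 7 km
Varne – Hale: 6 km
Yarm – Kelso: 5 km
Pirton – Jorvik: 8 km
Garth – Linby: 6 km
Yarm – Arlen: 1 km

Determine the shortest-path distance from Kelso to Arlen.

4 km

Settle nodes by increasing distance from Kelso:
Kelso: 0
Orton: 1  (via Kelso)
Linby: 3  (via Kelso)
Garth: 3  (via Kelso)
Arlen: 4  (via Kelso)
Shortest route: Kelso → Arlen = 4 km.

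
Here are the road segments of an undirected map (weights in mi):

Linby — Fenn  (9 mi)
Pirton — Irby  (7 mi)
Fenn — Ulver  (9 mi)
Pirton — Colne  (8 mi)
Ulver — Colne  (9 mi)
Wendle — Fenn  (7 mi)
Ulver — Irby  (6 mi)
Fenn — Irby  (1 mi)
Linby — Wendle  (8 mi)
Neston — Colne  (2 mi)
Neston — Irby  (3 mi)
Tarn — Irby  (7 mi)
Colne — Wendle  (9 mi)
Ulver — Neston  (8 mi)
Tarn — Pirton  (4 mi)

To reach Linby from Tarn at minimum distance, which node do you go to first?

Compare a few routes:
Tarn–Irby–Fenn–Linby: 7+1+9 = 17
Tarn–Pirton–Irby–Fenn–Linby: 4+7+1+9 = 21
Tarn–Irby–Fenn–Wendle–Linby: 7+1+7+8 = 23
Tarn–Pirton–Colne–Neston–Irby–Fenn–Linby: 4+8+2+3+1+9 = 27
Cheapest is Tarn–Irby–Fenn–Linby at 17 mi.
So from Tarn the first move is to Irby.

Irby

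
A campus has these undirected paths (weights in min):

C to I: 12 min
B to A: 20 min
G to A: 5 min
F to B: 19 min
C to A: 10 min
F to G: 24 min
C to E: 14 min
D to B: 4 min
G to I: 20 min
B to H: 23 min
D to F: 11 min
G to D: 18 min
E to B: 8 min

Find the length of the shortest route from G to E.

Shortest distances from G:
G: 0
A: 5  (via G)
C: 15  (via A)
D: 18  (via G)
I: 20  (via G)
B: 22  (via D)
F: 24  (via G)
E: 29  (via C)
Shortest route: G → A → C → E = 29 min.

29 min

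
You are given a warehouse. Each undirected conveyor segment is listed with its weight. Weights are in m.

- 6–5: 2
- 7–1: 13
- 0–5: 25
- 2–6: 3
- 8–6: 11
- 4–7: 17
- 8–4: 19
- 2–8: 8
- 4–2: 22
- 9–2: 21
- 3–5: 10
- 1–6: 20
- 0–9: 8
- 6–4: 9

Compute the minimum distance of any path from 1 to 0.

47 m

Running Dijkstra from 1:
1: 0
7: 13  (via 1)
6: 20  (via 1)
5: 22  (via 6)
2: 23  (via 6)
4: 29  (via 6)
8: 31  (via 6)
3: 32  (via 5)
9: 44  (via 2)
0: 47  (via 5)
Shortest route: 1–6–5–0 = 47 m.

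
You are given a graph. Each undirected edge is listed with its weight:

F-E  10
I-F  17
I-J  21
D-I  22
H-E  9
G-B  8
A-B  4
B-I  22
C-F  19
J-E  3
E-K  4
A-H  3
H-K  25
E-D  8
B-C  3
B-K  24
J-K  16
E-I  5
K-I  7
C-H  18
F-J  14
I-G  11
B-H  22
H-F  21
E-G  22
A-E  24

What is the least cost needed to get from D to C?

27

Enumerating some paths:
D–E–H–C: 8+9+18 = 35
D–E–H–A–B–C: 8+9+3+4+3 = 27
Cheapest is D–E–H–A–B–C at 27.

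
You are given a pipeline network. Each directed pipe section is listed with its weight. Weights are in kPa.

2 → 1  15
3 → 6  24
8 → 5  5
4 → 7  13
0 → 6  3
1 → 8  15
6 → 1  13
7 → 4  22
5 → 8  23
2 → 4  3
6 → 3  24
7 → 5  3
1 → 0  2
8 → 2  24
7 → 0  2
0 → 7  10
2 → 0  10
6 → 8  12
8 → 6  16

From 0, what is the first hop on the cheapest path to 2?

6

Enumerating some paths:
0 - 7 - 5 - 8 - 2: 10+3+23+24 = 60
0 - 6 - 1 - 8 - 2: 3+13+15+24 = 55
0 - 6 - 8 - 2: 3+12+24 = 39
Cheapest is 0 - 6 - 8 - 2 at 39 kPa.
So from 0 the first move is to 6.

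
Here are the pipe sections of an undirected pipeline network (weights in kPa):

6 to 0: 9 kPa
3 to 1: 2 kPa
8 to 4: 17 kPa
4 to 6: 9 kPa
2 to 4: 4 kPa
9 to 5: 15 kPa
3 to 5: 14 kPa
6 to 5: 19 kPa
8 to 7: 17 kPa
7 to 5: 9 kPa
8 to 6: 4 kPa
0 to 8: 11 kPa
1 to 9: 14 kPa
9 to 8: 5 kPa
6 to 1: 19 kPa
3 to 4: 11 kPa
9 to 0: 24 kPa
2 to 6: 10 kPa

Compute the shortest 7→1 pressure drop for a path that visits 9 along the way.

Shortest 7→9: 7 → 8 → 9 = 22
Best 9 to 1: 9 → 1 costing 14
Total via 9: 22 + 14 = 36 kPa.

36 kPa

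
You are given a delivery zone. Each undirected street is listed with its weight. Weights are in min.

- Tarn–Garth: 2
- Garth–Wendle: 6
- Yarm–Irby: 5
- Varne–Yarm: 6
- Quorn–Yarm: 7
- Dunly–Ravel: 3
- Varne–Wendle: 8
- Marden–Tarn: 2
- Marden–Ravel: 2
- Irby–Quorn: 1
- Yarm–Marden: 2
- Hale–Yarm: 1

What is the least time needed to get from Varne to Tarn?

Candidate routes:
Varne → Yarm → Marden → Tarn: 6+2+2 = 10
Varne → Wendle → Garth → Tarn: 8+6+2 = 16
The minimum is 10 min via Varne → Yarm → Marden → Tarn.

10 min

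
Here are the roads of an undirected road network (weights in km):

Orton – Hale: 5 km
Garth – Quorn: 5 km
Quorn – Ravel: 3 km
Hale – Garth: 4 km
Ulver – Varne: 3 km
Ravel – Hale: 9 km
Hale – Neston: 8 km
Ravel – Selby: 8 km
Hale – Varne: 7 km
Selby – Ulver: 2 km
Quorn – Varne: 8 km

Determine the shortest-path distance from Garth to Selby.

16 km

Running Dijkstra from Garth:
Garth: 0
Hale: 4  (via Garth)
Quorn: 5  (via Garth)
Ravel: 8  (via Quorn)
Orton: 9  (via Hale)
Varne: 11  (via Hale)
Neston: 12  (via Hale)
Ulver: 14  (via Varne)
Selby: 16  (via Ravel)
Shortest route: Garth → Quorn → Ravel → Selby = 16 km.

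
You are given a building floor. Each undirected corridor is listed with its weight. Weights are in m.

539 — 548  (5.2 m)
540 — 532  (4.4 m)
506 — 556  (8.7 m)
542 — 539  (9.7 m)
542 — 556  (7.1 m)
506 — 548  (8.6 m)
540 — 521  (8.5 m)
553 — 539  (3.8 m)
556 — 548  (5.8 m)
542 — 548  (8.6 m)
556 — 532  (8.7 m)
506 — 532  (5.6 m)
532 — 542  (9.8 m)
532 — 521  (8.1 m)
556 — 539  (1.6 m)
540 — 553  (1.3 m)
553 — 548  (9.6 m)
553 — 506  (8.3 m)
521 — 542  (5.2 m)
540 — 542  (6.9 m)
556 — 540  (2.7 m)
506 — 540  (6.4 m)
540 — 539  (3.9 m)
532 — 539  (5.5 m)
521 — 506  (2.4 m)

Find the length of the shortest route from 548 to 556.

5.8 m

Settle nodes by increasing distance from 548:
548: 0
539: 5.2  (via 548)
556: 5.8  (via 548)
Shortest route: 548 → 556 = 5.8 m.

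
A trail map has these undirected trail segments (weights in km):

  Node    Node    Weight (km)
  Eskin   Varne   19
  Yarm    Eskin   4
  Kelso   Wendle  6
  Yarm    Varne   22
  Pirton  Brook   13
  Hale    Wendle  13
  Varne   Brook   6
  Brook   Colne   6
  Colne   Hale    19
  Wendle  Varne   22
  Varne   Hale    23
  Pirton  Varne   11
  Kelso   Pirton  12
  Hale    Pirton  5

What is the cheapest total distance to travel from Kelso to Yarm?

Candidate routes:
Kelso–Pirton–Varne–Eskin–Yarm: 12+11+19+4 = 46
Kelso–Wendle–Varne–Eskin–Yarm: 6+22+19+4 = 51
Kelso–Pirton–Varne–Yarm: 12+11+22 = 45
Kelso–Wendle–Varne–Yarm: 6+22+22 = 50
The minimum is 45 km via Kelso–Pirton–Varne–Yarm.

45 km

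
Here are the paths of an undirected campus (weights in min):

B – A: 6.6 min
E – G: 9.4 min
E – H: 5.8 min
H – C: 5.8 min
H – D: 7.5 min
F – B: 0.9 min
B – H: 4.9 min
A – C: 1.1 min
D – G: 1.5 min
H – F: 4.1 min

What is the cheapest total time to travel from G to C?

Candidate routes:
G - E - H - C: 9.4+5.8+5.8 = 21
G - D - H - C: 1.5+7.5+5.8 = 14.8
Cheapest is G - D - H - C at 14.8 min.

14.8 min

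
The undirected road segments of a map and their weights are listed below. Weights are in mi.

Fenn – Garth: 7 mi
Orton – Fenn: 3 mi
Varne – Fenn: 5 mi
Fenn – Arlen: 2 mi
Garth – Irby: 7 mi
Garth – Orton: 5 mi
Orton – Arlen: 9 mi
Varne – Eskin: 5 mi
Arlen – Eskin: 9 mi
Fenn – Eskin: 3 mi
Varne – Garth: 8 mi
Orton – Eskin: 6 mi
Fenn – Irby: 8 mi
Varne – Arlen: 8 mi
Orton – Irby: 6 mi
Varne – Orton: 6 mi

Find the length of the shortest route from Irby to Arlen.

Enumerating some paths:
Irby → Fenn → Arlen: 8+2 = 10
Irby → Orton → Fenn → Arlen: 6+3+2 = 11
Cheapest is Irby → Fenn → Arlen at 10 mi.

10 mi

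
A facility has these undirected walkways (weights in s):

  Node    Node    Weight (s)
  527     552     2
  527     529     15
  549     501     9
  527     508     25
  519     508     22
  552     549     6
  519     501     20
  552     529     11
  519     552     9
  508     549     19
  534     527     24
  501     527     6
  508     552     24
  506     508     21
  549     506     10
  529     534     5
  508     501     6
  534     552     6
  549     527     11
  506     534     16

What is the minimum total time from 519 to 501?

Candidate routes:
519 - 501: 20 = 20
519 - 552 - 527 - 501: 9+2+6 = 17
519 - 552 - 549 - 501: 9+6+9 = 24
519 - 508 - 501: 22+6 = 28
Cheapest is 519 - 552 - 527 - 501 at 17 s.

17 s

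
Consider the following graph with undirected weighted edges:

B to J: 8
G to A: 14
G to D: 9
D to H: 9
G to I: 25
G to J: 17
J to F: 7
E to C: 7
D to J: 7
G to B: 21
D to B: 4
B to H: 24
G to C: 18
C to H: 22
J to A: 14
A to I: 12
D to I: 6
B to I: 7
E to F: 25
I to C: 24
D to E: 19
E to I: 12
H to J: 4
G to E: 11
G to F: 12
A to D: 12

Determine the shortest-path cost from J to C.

26

Candidate routes:
J–D–E–C: 7+19+7 = 33
J–H–C: 4+22 = 26
J–D–I–E–C: 7+6+12+7 = 32
Cheapest is J–H–C at 26.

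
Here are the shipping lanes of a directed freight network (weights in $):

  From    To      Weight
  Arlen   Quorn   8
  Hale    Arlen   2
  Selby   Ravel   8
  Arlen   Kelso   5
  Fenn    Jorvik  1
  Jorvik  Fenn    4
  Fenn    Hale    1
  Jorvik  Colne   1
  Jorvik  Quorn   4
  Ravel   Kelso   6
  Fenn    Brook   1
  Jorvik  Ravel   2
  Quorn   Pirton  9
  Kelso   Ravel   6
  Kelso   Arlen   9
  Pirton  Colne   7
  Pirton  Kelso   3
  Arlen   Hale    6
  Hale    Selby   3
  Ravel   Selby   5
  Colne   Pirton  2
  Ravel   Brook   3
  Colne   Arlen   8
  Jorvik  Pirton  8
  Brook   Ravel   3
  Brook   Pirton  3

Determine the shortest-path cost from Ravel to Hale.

Shortest distances from Ravel:
Ravel: 0
Brook: 3  (via Ravel)
Selby: 5  (via Ravel)
Pirton: 6  (via Brook)
Kelso: 6  (via Ravel)
Colne: 13  (via Pirton)
Arlen: 15  (via Kelso)
Hale: 21  (via Arlen)
Shortest route: Ravel–Kelso–Arlen–Hale = $21.

$21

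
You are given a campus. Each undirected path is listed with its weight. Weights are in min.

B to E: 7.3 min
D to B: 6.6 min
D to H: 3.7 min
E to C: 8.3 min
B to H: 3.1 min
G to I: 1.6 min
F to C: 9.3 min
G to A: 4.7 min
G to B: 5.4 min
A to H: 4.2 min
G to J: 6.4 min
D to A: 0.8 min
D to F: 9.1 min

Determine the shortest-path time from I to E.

Settle nodes by increasing distance from I:
I: 0
G: 1.6  (via I)
A: 6.3  (via G)
B: 7  (via G)
D: 7.1  (via A)
J: 8  (via G)
H: 10.1  (via B)
E: 14.3  (via B)
Shortest route: I–G–B–E = 14.3 min.

14.3 min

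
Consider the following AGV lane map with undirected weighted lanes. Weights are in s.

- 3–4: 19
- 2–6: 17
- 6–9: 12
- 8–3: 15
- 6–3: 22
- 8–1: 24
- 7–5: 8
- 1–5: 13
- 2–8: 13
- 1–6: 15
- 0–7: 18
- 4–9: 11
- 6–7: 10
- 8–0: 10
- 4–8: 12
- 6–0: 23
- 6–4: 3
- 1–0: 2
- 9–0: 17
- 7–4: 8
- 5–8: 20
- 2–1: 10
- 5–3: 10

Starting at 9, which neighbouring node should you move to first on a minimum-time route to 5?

4

Compare a few routes:
9–4–6–7–5: 11+3+10+8 = 32
9–4–7–5: 11+8+8 = 27
9–6–7–5: 12+10+8 = 30
9–6–4–7–5: 12+3+8+8 = 31
Cheapest is 9–4–7–5 at 27 s.
So from 9 the first move is to 4.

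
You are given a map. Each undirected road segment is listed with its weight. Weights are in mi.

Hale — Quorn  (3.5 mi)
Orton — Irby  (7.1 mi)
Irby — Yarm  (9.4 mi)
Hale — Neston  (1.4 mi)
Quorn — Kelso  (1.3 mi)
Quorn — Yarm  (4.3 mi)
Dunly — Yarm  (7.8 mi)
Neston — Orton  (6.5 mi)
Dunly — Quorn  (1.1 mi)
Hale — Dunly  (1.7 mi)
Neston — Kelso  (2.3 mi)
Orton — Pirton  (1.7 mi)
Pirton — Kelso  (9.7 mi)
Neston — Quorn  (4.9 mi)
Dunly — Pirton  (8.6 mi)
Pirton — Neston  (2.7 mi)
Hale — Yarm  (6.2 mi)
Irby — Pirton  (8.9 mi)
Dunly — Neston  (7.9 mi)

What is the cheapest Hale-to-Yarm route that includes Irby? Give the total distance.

22.3 mi

Shortest Hale→Irby: Hale–Neston–Pirton–Orton–Irby = 12.9
Best Irby to Yarm: Irby–Yarm costing 9.4
Total via Irby: 12.9 + 9.4 = 22.3 mi.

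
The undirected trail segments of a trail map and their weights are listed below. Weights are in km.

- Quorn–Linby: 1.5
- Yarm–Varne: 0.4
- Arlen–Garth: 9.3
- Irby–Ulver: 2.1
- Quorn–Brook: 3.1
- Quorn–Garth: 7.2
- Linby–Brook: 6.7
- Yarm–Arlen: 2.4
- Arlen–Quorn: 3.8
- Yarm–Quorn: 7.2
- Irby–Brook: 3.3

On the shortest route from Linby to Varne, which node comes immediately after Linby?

Quorn

Candidate routes:
Linby → Quorn → Arlen → Yarm → Varne: 1.5+3.8+2.4+0.4 = 8.1
Linby → Brook → Quorn → Yarm → Varne: 6.7+3.1+7.2+0.4 = 17.4
Linby → Brook → Quorn → Arlen → Yarm → Varne: 6.7+3.1+3.8+2.4+0.4 = 16.4
Linby → Quorn → Yarm → Varne: 1.5+7.2+0.4 = 9.1
Cheapest is Linby → Quorn → Arlen → Yarm → Varne at 8.1 km.
So from Linby the first move is to Quorn.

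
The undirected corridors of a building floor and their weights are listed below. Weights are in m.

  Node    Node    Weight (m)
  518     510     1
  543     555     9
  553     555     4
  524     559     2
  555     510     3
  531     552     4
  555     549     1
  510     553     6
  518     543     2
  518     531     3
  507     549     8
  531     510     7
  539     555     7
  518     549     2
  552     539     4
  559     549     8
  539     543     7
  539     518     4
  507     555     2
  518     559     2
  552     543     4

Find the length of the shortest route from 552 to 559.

Shortest distances from 552:
552: 0
531: 4  (via 552)
539: 4  (via 552)
543: 4  (via 552)
518: 6  (via 543)
510: 7  (via 518)
559: 8  (via 518)
Shortest route: 552–543–518–559 = 8 m.

8 m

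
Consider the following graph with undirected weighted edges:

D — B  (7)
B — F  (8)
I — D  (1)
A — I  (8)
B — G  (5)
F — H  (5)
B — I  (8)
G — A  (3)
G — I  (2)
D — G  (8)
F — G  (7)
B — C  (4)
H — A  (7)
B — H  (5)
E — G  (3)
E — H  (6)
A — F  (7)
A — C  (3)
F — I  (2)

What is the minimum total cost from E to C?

Enumerating some paths:
E → G → B → C: 3+5+4 = 12
E → G → A → C: 3+3+3 = 9
Cheapest is E → G → A → C at 9.

9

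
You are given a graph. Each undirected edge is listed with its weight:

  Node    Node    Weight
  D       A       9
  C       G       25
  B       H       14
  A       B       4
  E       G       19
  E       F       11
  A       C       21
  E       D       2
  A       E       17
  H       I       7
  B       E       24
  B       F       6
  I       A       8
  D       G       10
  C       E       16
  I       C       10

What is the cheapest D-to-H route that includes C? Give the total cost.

35

Best D to C: D → E → C costing 18
Best C to H: C → I → H costing 17
Total via C: 18 + 17 = 35.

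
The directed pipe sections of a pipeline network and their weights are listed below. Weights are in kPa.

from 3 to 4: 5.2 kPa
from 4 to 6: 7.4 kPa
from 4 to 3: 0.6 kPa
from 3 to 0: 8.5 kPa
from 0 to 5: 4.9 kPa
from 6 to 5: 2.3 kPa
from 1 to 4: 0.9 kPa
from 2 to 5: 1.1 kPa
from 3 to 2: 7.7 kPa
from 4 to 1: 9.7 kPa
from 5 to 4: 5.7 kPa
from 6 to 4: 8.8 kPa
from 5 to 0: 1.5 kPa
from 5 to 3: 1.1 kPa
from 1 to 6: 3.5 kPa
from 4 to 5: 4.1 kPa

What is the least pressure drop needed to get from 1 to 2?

9.2 kPa

Candidate routes:
1–4–3–2: 0.9+0.6+7.7 = 9.2
1–6–5–3–2: 3.5+2.3+1.1+7.7 = 14.6
1–4–5–3–2: 0.9+4.1+1.1+7.7 = 13.8
Cheapest is 1–4–3–2 at 9.2 kPa.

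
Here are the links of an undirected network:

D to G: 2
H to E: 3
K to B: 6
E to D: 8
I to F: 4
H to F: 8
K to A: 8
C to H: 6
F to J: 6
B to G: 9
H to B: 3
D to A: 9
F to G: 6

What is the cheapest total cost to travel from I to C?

18

Compare a few routes:
I–F–G–B–H–C: 4+6+9+3+6 = 28
I–F–H–C: 4+8+6 = 18
The minimum is 18 via I–F–H–C.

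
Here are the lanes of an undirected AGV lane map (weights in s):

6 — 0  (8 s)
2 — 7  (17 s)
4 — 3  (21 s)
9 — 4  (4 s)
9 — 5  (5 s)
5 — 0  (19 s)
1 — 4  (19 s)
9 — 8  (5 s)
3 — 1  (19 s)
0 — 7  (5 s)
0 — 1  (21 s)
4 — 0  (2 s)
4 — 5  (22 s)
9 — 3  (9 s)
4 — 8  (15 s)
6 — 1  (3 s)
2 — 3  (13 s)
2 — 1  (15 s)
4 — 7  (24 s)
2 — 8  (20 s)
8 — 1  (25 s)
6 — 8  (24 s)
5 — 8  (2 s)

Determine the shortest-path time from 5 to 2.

Candidate routes:
5 → 9 → 3 → 2: 5+9+13 = 27
5 → 8 → 2: 2+20 = 22
5 → 9 → 8 → 2: 5+5+20 = 30
5 → 8 → 9 → 3 → 2: 2+5+9+13 = 29
Cheapest is 5 → 8 → 2 at 22 s.

22 s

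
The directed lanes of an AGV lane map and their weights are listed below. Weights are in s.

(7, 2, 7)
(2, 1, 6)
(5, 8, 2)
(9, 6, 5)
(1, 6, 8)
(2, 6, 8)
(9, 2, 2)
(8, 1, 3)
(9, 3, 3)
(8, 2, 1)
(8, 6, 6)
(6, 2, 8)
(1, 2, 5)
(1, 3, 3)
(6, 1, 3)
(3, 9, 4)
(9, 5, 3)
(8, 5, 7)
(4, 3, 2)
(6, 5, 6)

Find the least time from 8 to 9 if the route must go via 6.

16 s

Shortest 8→6: 8–6 = 6
Shortest 6→9: 6–1–3–9 = 10
Total via 6: 6 + 10 = 16 s.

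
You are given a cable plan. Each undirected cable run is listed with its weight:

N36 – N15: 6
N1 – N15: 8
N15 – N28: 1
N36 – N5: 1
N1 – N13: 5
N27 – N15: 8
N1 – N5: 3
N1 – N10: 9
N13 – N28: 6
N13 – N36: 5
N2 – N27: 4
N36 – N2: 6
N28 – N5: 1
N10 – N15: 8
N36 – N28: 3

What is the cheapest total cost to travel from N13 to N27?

Running Dijkstra from N13:
N13: 0
N1: 5  (via N13)
N36: 5  (via N13)
N5: 6  (via N36)
N28: 6  (via N13)
N15: 7  (via N28)
N2: 11  (via N36)
N10: 14  (via N1)
N27: 15  (via N15)
Shortest route: N13–N28–N15–N27 = 15.

15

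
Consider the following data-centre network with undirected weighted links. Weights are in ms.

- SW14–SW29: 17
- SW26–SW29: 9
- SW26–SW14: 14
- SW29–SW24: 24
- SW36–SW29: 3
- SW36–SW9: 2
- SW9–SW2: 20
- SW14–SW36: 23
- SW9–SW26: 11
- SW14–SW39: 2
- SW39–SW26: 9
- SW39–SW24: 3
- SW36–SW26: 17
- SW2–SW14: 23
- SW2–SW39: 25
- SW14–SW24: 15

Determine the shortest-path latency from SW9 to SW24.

Enumerating some paths:
SW9–SW26–SW39–SW24: 11+9+3 = 23
SW9–SW36–SW29–SW14–SW39–SW24: 2+3+17+2+3 = 27
SW9–SW36–SW29–SW26–SW39–SW24: 2+3+9+9+3 = 26
Cheapest is SW9–SW26–SW39–SW24 at 23 ms.

23 ms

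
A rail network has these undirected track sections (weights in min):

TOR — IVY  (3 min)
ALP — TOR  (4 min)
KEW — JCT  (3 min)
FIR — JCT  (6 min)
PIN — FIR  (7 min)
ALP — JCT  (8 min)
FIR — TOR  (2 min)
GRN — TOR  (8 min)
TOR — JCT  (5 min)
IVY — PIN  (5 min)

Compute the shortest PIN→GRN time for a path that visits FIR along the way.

Best PIN to FIR: PIN → FIR costing 7
Shortest FIR→GRN: FIR → TOR → GRN = 10
Total via FIR: 7 + 10 = 17 min.

17 min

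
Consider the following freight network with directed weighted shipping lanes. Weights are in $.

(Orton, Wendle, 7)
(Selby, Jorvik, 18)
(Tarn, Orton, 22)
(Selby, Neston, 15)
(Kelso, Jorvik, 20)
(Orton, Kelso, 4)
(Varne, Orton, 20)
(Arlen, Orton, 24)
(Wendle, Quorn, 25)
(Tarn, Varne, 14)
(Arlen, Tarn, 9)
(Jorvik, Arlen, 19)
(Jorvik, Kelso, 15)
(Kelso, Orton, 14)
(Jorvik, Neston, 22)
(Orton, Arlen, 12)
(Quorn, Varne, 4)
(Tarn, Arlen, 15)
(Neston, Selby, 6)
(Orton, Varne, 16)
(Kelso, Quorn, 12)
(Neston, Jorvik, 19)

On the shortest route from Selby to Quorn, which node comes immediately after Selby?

Jorvik

Compare a few routes:
Selby–Neston–Jorvik–Kelso–Quorn: 15+19+15+12 = 61
Selby–Jorvik–Kelso–Quorn: 18+15+12 = 45
The minimum is $45 via Selby–Jorvik–Kelso–Quorn.
So from Selby the first move is to Jorvik.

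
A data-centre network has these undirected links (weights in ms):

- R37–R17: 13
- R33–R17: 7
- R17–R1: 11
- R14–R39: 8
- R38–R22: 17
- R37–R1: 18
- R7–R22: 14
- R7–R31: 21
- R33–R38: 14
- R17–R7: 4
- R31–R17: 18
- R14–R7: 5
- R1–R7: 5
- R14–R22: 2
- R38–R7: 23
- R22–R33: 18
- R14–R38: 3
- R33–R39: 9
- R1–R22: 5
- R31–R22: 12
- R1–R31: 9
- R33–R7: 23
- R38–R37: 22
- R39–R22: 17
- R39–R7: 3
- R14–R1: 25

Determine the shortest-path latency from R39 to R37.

20 ms

Settle nodes by increasing distance from R39:
R39: 0
R7: 3  (via R39)
R17: 7  (via R7)
R14: 8  (via R39)
R1: 8  (via R7)
R33: 9  (via R39)
R22: 10  (via R14)
R38: 11  (via R14)
R31: 17  (via R1)
R37: 20  (via R17)
Shortest route: R39 → R7 → R17 → R37 = 20 ms.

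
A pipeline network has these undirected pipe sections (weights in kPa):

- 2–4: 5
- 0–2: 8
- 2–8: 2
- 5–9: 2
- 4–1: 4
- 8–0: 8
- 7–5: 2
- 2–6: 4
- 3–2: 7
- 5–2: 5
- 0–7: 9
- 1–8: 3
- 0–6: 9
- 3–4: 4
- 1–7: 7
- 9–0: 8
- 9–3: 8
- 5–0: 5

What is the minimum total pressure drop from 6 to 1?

Settle nodes by increasing distance from 6:
6: 0
2: 4  (via 6)
8: 6  (via 2)
0: 9  (via 6)
1: 9  (via 8)
Shortest route: 6 → 2 → 8 → 1 = 9 kPa.

9 kPa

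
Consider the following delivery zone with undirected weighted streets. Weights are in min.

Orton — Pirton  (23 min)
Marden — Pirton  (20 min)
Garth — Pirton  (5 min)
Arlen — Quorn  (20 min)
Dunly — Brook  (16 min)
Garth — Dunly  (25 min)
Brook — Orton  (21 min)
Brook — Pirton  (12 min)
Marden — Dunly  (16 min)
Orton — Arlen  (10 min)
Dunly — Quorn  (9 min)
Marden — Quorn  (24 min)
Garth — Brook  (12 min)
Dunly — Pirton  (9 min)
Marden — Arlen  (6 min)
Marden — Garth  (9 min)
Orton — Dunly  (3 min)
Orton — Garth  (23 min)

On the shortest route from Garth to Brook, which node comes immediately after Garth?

Candidate routes:
Garth–Brook: 12 = 12
Garth–Pirton–Brook: 5+12 = 17
Garth–Pirton–Dunly–Brook: 5+9+16 = 30
Cheapest is Garth–Brook at 12 min.
So from Garth the first move is to Brook.

Brook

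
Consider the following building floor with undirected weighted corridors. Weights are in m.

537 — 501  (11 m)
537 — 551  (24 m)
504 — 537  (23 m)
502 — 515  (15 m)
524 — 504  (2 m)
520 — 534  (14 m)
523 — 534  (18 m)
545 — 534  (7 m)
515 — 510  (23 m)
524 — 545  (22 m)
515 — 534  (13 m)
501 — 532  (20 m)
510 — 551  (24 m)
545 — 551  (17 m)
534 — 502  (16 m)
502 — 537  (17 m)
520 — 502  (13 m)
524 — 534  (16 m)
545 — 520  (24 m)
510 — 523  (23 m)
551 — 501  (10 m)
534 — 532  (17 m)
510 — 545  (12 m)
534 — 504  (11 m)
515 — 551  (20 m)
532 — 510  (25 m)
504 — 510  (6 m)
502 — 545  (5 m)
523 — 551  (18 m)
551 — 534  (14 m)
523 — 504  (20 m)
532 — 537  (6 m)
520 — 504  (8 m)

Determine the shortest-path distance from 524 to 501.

Candidate routes:
524 - 534 - 551 - 501: 16+14+10 = 40
524 - 504 - 510 - 551 - 501: 2+6+24+10 = 42
524 - 504 - 534 - 551 - 501: 2+11+14+10 = 37
524 - 504 - 537 - 501: 2+23+11 = 36
Cheapest is 524 - 504 - 537 - 501 at 36 m.

36 m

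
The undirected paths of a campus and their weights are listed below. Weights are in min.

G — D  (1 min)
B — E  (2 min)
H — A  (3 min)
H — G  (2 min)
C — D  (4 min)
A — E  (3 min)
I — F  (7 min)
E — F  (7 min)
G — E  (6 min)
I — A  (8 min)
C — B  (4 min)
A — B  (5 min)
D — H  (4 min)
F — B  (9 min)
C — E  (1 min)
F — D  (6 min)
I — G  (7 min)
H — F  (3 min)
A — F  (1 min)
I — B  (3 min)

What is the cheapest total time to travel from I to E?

5 min

Settle nodes by increasing distance from I:
I: 0
B: 3  (via I)
E: 5  (via B)
Shortest route: I → B → E = 5 min.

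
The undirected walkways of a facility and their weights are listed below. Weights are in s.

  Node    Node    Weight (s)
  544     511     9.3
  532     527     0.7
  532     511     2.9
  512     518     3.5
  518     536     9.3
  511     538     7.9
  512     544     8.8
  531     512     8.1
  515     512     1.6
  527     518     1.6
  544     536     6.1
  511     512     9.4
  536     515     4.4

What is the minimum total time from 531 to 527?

Running Dijkstra from 531:
531: 0
512: 8.1  (via 531)
515: 9.7  (via 512)
518: 11.6  (via 512)
527: 13.2  (via 518)
Shortest route: 531 → 512 → 518 → 527 = 13.2 s.

13.2 s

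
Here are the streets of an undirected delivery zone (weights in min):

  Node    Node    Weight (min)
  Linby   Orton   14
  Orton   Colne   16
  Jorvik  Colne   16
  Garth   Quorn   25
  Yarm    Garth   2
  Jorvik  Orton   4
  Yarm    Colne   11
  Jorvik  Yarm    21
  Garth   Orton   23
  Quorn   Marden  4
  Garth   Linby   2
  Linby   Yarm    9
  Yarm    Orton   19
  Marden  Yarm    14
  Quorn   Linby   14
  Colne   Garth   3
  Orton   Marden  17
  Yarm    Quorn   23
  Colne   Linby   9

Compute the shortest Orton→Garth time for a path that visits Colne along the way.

Shortest Orton→Colne: Orton → Colne = 16
Shortest Colne→Garth: Colne → Garth = 3
Total via Colne: 16 + 3 = 19 min.

19 min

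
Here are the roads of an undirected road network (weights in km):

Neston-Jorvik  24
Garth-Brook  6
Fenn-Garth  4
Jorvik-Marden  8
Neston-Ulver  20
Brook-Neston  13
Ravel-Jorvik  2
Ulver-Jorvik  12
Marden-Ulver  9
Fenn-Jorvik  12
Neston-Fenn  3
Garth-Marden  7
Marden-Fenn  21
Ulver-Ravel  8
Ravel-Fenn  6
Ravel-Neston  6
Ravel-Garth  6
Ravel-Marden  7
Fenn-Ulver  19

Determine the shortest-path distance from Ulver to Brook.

20 km

Enumerating some paths:
Ulver–Marden–Garth–Brook: 9+7+6 = 22
Ulver–Ravel–Garth–Brook: 8+6+6 = 20
The minimum is 20 km via Ulver–Ravel–Garth–Brook.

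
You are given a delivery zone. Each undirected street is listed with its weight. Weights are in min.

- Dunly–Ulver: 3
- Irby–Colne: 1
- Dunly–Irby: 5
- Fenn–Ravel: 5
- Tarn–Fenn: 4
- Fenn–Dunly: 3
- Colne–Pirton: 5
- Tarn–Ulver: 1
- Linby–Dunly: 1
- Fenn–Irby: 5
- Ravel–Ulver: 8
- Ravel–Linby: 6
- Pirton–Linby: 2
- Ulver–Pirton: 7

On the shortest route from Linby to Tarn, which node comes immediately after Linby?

Dunly

Compare a few routes:
Linby - Dunly - Fenn - Tarn: 1+3+4 = 8
Linby - Dunly - Ulver - Tarn: 1+3+1 = 5
The minimum is 5 min via Linby - Dunly - Ulver - Tarn.
So from Linby the first move is to Dunly.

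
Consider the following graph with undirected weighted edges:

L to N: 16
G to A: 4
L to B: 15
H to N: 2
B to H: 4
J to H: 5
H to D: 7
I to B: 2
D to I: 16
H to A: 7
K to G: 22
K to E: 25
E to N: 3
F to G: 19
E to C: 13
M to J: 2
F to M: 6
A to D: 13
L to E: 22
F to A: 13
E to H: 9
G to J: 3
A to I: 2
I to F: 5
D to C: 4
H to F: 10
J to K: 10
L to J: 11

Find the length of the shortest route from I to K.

Compare a few routes:
I - B - H - J - K: 2+4+5+10 = 21
I - F - M - J - K: 5+6+2+10 = 23
I - A - G - J - K: 2+4+3+10 = 19
Cheapest is I - A - G - J - K at 19.

19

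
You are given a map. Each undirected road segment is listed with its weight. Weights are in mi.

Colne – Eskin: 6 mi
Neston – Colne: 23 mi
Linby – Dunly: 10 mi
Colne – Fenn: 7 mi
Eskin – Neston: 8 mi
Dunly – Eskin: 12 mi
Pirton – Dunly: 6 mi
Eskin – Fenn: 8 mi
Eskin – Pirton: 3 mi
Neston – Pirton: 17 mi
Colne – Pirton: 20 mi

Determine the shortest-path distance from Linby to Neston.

Settle nodes by increasing distance from Linby:
Linby: 0
Dunly: 10  (via Linby)
Pirton: 16  (via Dunly)
Eskin: 19  (via Pirton)
Colne: 25  (via Eskin)
Fenn: 27  (via Eskin)
Neston: 27  (via Eskin)
Shortest route: Linby–Dunly–Pirton–Eskin–Neston = 27 mi.

27 mi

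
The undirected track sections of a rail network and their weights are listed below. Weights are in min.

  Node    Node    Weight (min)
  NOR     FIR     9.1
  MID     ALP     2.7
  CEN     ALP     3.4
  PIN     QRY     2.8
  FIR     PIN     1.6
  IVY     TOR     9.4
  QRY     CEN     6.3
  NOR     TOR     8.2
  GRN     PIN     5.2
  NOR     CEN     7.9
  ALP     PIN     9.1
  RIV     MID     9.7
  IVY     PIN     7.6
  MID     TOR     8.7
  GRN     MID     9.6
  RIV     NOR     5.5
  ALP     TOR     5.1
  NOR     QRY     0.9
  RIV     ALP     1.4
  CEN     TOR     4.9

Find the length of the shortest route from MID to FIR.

Running Dijkstra from MID:
MID: 0
ALP: 2.7  (via MID)
RIV: 4.1  (via ALP)
CEN: 6.1  (via ALP)
TOR: 7.8  (via ALP)
GRN: 9.6  (via MID)
NOR: 9.6  (via RIV)
QRY: 10.5  (via NOR)
PIN: 11.8  (via ALP)
FIR: 13.4  (via PIN)
Shortest route: MID → ALP → PIN → FIR = 13.4 min.

13.4 min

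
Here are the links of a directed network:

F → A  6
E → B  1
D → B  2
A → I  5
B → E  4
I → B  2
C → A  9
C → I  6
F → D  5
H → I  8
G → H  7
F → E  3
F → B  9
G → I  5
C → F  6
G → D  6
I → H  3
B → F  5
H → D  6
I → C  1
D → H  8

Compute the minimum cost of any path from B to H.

18

Shortest distances from B:
B: 0
E: 4  (via B)
F: 5  (via B)
D: 10  (via F)
A: 11  (via F)
I: 16  (via A)
C: 17  (via I)
H: 18  (via D)
Shortest route: B → F → D → H = 18.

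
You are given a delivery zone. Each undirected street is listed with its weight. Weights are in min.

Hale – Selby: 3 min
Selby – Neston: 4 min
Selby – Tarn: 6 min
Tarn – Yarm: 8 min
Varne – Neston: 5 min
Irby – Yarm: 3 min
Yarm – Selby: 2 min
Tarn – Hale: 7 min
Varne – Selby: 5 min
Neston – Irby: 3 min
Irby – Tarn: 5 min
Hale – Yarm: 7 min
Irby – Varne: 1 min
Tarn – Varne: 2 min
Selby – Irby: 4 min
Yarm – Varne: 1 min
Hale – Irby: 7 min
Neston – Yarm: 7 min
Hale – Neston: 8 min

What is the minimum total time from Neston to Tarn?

Shortest distances from Neston:
Neston: 0
Irby: 3  (via Neston)
Varne: 4  (via Irby)
Selby: 4  (via Neston)
Yarm: 5  (via Varne)
Tarn: 6  (via Varne)
Shortest route: Neston–Irby–Varne–Tarn = 6 min.

6 min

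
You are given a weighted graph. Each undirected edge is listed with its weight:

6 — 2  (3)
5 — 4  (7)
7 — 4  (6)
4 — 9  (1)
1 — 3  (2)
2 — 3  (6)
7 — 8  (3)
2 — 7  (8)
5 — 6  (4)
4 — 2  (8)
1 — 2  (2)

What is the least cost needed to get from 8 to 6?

14

Running Dijkstra from 8:
8: 0
7: 3  (via 8)
4: 9  (via 7)
9: 10  (via 4)
2: 11  (via 7)
1: 13  (via 2)
6: 14  (via 2)
Shortest route: 8 → 7 → 2 → 6 = 14.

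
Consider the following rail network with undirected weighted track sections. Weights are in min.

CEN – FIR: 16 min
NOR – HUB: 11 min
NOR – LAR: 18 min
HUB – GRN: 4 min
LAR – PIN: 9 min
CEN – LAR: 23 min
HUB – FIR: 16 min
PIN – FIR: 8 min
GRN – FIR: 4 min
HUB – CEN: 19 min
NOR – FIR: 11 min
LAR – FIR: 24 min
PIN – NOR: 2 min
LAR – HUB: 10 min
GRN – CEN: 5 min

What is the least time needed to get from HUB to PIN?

Enumerating some paths:
HUB - GRN - FIR - PIN: 4+4+8 = 16
HUB - NOR - PIN: 11+2 = 13
HUB - LAR - PIN: 10+9 = 19
Cheapest is HUB - NOR - PIN at 13 min.

13 min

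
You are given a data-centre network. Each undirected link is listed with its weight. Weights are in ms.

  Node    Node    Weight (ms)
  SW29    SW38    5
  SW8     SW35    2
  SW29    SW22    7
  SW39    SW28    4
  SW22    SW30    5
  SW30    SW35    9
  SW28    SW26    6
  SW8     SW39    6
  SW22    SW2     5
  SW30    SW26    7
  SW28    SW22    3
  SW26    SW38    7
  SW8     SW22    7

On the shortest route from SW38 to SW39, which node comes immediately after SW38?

Candidate routes:
SW38–SW29–SW22–SW8–SW39: 5+7+7+6 = 25
SW38–SW26–SW30–SW22–SW28–SW39: 7+7+5+3+4 = 26
SW38–SW29–SW22–SW28–SW39: 5+7+3+4 = 19
SW38–SW26–SW28–SW39: 7+6+4 = 17
The minimum is 17 ms via SW38–SW26–SW28–SW39.
So from SW38 the first move is to SW26.

SW26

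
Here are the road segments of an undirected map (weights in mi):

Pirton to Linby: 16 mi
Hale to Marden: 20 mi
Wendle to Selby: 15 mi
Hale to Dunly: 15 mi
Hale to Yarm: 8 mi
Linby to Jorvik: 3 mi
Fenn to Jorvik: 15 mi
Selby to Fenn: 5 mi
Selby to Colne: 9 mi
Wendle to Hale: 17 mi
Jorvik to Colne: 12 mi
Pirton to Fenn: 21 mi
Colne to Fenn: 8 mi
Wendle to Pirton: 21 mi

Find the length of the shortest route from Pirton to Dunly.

Candidate routes:
Pirton–Fenn–Selby–Wendle–Hale–Dunly: 21+5+15+17+15 = 73
Pirton–Wendle–Hale–Dunly: 21+17+15 = 53
Cheapest is Pirton–Wendle–Hale–Dunly at 53 mi.

53 mi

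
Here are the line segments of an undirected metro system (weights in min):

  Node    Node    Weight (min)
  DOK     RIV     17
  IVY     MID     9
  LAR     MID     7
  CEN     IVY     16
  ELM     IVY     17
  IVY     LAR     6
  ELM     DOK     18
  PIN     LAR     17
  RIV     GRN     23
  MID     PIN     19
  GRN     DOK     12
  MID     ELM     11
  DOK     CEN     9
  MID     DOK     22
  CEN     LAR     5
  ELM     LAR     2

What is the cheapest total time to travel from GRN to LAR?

Compare a few routes:
GRN → DOK → ELM → LAR: 12+18+2 = 32
GRN → DOK → CEN → LAR: 12+9+5 = 26
Cheapest is GRN → DOK → CEN → LAR at 26 min.

26 min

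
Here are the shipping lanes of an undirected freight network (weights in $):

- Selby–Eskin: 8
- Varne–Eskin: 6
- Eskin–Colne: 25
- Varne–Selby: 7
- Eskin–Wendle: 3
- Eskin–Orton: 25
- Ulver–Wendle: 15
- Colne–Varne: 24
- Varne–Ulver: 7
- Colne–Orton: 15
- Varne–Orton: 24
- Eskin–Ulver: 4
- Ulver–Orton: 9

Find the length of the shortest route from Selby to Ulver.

$12

Candidate routes:
Selby–Varne–Eskin–Ulver: 7+6+4 = 17
Selby–Eskin–Varne–Ulver: 8+6+7 = 21
Selby–Eskin–Ulver: 8+4 = 12
Selby–Varne–Ulver: 7+7 = 14
Cheapest is Selby–Eskin–Ulver at $12.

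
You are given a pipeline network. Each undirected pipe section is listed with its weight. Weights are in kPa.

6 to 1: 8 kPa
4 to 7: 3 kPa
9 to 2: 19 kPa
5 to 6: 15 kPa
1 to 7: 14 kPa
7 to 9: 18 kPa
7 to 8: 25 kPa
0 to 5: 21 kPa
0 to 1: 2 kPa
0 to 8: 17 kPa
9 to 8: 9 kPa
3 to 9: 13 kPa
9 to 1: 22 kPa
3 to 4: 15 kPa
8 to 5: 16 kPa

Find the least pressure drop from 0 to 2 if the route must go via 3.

Shortest 0→3: 0 → 1 → 7 → 4 → 3 = 34
Best 3 to 2: 3 → 9 → 2 costing 32
Total via 3: 34 + 32 = 66 kPa.

66 kPa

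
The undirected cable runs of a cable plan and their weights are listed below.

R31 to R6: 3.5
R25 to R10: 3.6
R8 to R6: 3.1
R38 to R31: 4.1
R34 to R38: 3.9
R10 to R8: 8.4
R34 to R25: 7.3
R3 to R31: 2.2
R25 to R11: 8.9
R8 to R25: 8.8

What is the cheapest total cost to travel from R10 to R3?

Candidate routes:
R10 → R8 → R6 → R31 → R3: 8.4+3.1+3.5+2.2 = 17.2
R10 → R25 → R34 → R38 → R31 → R3: 3.6+7.3+3.9+4.1+2.2 = 21.1
R10 → R25 → R8 → R6 → R31 → R3: 3.6+8.8+3.1+3.5+2.2 = 21.2
Cheapest is R10 → R8 → R6 → R31 → R3 at 17.2.

17.2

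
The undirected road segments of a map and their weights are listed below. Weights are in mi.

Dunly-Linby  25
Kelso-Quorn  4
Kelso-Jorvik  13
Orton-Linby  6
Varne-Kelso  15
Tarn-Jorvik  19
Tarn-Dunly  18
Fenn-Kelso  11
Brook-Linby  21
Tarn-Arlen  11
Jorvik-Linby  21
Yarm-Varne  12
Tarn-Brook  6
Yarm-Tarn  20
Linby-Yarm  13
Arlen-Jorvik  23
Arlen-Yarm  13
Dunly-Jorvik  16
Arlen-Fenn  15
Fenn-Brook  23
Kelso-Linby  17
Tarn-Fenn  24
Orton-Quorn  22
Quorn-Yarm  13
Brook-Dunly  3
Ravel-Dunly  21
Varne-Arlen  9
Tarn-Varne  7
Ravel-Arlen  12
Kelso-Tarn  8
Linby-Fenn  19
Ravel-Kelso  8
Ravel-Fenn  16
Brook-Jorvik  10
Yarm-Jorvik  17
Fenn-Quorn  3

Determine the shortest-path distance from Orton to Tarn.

31 mi

Enumerating some paths:
Orton → Linby → Yarm → Varne → Tarn: 6+13+12+7 = 38
Orton → Quorn → Kelso → Tarn: 22+4+8 = 34
Orton → Linby → Kelso → Tarn: 6+17+8 = 31
Orton → Linby → Brook → Tarn: 6+21+6 = 33
Cheapest is Orton → Linby → Kelso → Tarn at 31 mi.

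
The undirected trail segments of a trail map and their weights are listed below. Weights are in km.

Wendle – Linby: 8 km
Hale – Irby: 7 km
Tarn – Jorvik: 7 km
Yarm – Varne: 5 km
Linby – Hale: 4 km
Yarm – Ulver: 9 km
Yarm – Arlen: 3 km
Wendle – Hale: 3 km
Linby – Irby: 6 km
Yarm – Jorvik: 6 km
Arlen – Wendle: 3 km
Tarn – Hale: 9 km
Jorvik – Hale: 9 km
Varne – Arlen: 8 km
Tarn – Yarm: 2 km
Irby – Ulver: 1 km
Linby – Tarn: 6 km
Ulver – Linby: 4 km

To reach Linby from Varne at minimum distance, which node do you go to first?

Yarm

Enumerating some paths:
Varne → Arlen → Wendle → Hale → Linby: 8+3+3+4 = 18
Varne → Yarm → Tarn → Linby: 5+2+6 = 13
The minimum is 13 km via Varne → Yarm → Tarn → Linby.
So from Varne the first move is to Yarm.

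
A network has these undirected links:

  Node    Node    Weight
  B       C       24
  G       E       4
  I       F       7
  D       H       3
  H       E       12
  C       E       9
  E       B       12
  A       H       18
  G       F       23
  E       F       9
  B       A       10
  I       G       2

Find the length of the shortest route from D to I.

21

Enumerating some paths:
D → H → A → B → E → G → I: 3+18+10+12+4+2 = 49
D → H → E → G → I: 3+12+4+2 = 21
D → H → E → F → I: 3+12+9+7 = 31
Cheapest is D → H → E → G → I at 21.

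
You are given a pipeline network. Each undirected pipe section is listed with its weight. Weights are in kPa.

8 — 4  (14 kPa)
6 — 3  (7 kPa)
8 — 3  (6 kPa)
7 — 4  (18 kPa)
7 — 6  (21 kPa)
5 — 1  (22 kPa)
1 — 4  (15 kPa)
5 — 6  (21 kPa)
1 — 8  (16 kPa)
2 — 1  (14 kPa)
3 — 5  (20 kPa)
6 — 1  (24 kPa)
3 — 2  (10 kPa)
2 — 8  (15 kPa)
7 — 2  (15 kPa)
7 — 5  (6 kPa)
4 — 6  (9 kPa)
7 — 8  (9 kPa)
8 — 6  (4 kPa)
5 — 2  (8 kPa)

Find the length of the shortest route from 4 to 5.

24 kPa

Compare a few routes:
4 - 7 - 5: 18+6 = 24
4 - 8 - 7 - 5: 14+9+6 = 29
4 - 6 - 8 - 7 - 5: 9+4+9+6 = 28
The minimum is 24 kPa via 4 - 7 - 5.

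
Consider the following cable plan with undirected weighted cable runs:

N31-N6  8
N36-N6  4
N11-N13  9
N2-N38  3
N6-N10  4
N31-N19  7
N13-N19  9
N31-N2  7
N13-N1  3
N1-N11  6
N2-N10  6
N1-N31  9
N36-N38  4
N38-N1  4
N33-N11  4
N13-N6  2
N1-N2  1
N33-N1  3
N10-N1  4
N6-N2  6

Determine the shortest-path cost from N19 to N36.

15

Running Dijkstra from N19:
N19: 0
N31: 7  (via N19)
N13: 9  (via N19)
N6: 11  (via N13)
N1: 12  (via N13)
N2: 13  (via N1)
N36: 15  (via N6)
Shortest route: N19 → N13 → N6 → N36 = 15.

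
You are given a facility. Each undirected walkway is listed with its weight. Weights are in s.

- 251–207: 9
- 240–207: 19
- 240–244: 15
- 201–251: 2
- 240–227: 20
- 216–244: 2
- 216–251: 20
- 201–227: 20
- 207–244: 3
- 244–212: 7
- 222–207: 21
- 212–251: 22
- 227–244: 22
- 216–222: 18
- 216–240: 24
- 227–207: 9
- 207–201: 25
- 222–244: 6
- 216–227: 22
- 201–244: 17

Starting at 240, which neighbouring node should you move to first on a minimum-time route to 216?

244

Candidate routes:
240 - 227 - 207 - 244 - 216: 20+9+3+2 = 34
240 - 244 - 216: 15+2 = 17
240 - 216: 24 = 24
240 - 207 - 244 - 216: 19+3+2 = 24
The minimum is 17 s via 240 - 244 - 216.
So from 240 the first move is to 244.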